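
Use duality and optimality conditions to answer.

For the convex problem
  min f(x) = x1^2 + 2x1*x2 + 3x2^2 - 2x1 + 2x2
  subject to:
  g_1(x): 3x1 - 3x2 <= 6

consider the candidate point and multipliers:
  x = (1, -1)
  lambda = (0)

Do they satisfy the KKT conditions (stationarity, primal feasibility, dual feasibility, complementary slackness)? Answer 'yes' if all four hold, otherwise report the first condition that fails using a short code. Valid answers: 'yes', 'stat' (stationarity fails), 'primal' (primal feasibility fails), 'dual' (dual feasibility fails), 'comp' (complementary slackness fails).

Gradient of f: grad f(x) = Q x + c = (-2, -2)
Constraint values g_i(x) = a_i^T x - b_i:
  g_1((1, -1)) = 0
Stationarity residual: grad f(x) + sum_i lambda_i a_i = (-2, -2)
  -> stationarity FAILS
Primal feasibility (all g_i <= 0): OK
Dual feasibility (all lambda_i >= 0): OK
Complementary slackness (lambda_i * g_i(x) = 0 for all i): OK

Verdict: the first failing condition is stationarity -> stat.

stat


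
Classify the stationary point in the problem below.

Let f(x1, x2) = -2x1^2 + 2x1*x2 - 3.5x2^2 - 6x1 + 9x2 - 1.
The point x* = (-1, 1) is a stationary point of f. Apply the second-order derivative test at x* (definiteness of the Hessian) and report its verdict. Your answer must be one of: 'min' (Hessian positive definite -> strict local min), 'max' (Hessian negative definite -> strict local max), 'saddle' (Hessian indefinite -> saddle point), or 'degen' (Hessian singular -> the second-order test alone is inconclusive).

Compute the Hessian H = grad^2 f:
  H = [[-4, 2], [2, -7]]
Verify stationarity: grad f(x*) = H x* + g = (0, 0).
Eigenvalues of H: -8, -3.
Both eigenvalues < 0, so H is negative definite -> x* is a strict local max.

max


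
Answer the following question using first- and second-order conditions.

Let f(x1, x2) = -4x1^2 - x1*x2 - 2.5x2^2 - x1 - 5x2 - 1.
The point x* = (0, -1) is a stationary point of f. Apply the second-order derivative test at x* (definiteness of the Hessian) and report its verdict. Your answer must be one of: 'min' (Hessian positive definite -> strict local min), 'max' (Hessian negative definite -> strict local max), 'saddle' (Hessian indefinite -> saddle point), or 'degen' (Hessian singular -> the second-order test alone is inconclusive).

Compute the Hessian H = grad^2 f:
  H = [[-8, -1], [-1, -5]]
Verify stationarity: grad f(x*) = H x* + g = (0, 0).
Eigenvalues of H: -8.3028, -4.6972.
Both eigenvalues < 0, so H is negative definite -> x* is a strict local max.

max


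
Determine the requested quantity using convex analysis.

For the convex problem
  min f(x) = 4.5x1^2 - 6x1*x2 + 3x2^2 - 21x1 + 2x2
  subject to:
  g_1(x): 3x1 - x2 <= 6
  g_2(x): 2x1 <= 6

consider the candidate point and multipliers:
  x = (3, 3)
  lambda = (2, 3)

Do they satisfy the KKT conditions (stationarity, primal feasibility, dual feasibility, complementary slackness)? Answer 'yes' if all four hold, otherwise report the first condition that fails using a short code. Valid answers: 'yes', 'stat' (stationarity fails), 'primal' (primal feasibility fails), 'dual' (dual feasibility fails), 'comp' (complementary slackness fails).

Gradient of f: grad f(x) = Q x + c = (-12, 2)
Constraint values g_i(x) = a_i^T x - b_i:
  g_1((3, 3)) = 0
  g_2((3, 3)) = 0
Stationarity residual: grad f(x) + sum_i lambda_i a_i = (0, 0)
  -> stationarity OK
Primal feasibility (all g_i <= 0): OK
Dual feasibility (all lambda_i >= 0): OK
Complementary slackness (lambda_i * g_i(x) = 0 for all i): OK

Verdict: yes, KKT holds.

yes


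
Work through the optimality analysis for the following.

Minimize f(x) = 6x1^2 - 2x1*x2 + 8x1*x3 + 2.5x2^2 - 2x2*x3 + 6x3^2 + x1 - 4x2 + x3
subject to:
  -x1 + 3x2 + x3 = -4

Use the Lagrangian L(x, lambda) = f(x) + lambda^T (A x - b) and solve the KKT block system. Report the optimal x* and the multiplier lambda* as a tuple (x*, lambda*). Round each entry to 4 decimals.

Form the Lagrangian:
  L(x, lambda) = (1/2) x^T Q x + c^T x + lambda^T (A x - b)
Stationarity (grad_x L = 0): Q x + c + A^T lambda = 0.
Primal feasibility: A x = b.

This gives the KKT block system:
  [ Q   A^T ] [ x     ]   [-c ]
  [ A    0  ] [ lambda ] = [ b ]

Solving the linear system:
  x*      = (0.5199, -0.8938, -0.7987)
  lambda* = (2.6372)
  f(x*)   = 6.9226

x* = (0.5199, -0.8938, -0.7987), lambda* = (2.6372)


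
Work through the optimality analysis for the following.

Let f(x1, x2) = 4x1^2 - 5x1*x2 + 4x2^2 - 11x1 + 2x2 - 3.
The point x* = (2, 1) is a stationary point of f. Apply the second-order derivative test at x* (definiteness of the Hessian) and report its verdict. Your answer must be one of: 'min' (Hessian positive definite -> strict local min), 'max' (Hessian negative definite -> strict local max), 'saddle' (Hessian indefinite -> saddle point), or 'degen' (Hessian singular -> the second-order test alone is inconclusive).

Compute the Hessian H = grad^2 f:
  H = [[8, -5], [-5, 8]]
Verify stationarity: grad f(x*) = H x* + g = (0, 0).
Eigenvalues of H: 3, 13.
Both eigenvalues > 0, so H is positive definite -> x* is a strict local min.

min


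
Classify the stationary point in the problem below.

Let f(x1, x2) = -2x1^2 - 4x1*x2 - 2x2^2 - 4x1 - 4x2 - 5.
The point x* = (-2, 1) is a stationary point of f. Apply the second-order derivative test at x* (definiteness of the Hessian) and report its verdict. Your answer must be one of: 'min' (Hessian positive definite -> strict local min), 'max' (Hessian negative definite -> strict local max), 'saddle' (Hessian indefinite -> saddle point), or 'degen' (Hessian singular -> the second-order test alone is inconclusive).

Compute the Hessian H = grad^2 f:
  H = [[-4, -4], [-4, -4]]
Verify stationarity: grad f(x*) = H x* + g = (0, 0).
Eigenvalues of H: -8, 0.
H has a zero eigenvalue (singular; negative semidefinite but not definite), so H is neither positive definite, negative definite, nor indefinite. The second-order test alone is inconclusive -> degen.
(Indeed, f is constant along the null direction of H through x*, so x* is not a strict local extremum.)

degen


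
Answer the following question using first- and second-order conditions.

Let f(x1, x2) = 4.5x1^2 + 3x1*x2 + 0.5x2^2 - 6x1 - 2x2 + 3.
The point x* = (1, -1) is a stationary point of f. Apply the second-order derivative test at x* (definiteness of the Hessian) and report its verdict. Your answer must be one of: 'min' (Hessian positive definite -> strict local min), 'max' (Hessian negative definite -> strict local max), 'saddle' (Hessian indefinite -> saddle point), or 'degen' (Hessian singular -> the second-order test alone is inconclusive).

Compute the Hessian H = grad^2 f:
  H = [[9, 3], [3, 1]]
Verify stationarity: grad f(x*) = H x* + g = (0, 0).
Eigenvalues of H: 0, 10.
H has a zero eigenvalue (singular; positive semidefinite but not definite), so H is neither positive definite, negative definite, nor indefinite. The second-order test alone is inconclusive -> degen.
(Indeed, f is constant along the null direction of H through x*, so x* is not a strict local extremum.)

degen


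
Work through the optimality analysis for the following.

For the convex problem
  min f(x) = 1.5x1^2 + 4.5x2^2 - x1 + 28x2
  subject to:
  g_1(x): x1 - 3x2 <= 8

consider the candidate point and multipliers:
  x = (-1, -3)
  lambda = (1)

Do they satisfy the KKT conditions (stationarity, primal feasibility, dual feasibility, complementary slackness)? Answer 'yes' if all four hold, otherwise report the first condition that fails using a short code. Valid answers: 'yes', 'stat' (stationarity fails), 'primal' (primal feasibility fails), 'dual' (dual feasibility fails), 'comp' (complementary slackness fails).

Gradient of f: grad f(x) = Q x + c = (-4, 1)
Constraint values g_i(x) = a_i^T x - b_i:
  g_1((-1, -3)) = 0
Stationarity residual: grad f(x) + sum_i lambda_i a_i = (-3, -2)
  -> stationarity FAILS
Primal feasibility (all g_i <= 0): OK
Dual feasibility (all lambda_i >= 0): OK
Complementary slackness (lambda_i * g_i(x) = 0 for all i): OK

Verdict: the first failing condition is stationarity -> stat.

stat


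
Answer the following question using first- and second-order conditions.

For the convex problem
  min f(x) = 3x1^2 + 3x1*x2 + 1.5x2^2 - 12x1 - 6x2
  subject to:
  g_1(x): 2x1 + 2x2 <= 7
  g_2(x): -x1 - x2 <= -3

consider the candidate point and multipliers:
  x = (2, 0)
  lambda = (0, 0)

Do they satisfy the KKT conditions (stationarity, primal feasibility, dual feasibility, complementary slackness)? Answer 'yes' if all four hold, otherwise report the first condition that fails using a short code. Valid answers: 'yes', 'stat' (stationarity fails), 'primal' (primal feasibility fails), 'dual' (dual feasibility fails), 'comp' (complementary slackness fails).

Gradient of f: grad f(x) = Q x + c = (0, 0)
Constraint values g_i(x) = a_i^T x - b_i:
  g_1((2, 0)) = -3
  g_2((2, 0)) = 1
Stationarity residual: grad f(x) + sum_i lambda_i a_i = (0, 0)
  -> stationarity OK
Primal feasibility (all g_i <= 0): FAILS
Dual feasibility (all lambda_i >= 0): OK
Complementary slackness (lambda_i * g_i(x) = 0 for all i): OK

Verdict: the first failing condition is primal_feasibility -> primal.

primal


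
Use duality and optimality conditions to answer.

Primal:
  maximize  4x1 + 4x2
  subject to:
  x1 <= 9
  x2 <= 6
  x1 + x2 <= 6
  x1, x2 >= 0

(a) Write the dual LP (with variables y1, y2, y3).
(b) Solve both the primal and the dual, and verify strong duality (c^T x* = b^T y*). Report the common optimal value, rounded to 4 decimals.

The standard primal-dual pair for 'max c^T x s.t. A x <= b, x >= 0' is:
  Dual:  min b^T y  s.t.  A^T y >= c,  y >= 0.

So the dual LP is:
  minimize  9y1 + 6y2 + 6y3
  subject to:
    y1 + y3 >= 4
    y2 + y3 >= 4
    y1, y2, y3 >= 0

Solving the primal: x* = (6, 0).
  primal value c^T x* = 24.
Solving the dual: y* = (0, 0, 4).
  dual value b^T y* = 24.
Strong duality: c^T x* = b^T y*. Confirmed.

24


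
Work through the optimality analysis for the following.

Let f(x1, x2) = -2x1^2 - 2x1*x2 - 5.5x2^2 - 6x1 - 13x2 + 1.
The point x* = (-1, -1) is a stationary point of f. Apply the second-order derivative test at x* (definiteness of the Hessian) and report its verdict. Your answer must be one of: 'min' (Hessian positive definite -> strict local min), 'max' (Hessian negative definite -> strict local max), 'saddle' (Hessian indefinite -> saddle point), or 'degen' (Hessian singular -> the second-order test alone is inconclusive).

Compute the Hessian H = grad^2 f:
  H = [[-4, -2], [-2, -11]]
Verify stationarity: grad f(x*) = H x* + g = (0, 0).
Eigenvalues of H: -11.5311, -3.4689.
Both eigenvalues < 0, so H is negative definite -> x* is a strict local max.

max


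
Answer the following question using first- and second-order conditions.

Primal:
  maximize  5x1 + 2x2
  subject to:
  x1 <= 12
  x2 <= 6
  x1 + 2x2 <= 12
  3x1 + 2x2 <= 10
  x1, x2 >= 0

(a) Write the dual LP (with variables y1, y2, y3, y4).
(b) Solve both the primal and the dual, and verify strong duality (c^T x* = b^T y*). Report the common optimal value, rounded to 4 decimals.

The standard primal-dual pair for 'max c^T x s.t. A x <= b, x >= 0' is:
  Dual:  min b^T y  s.t.  A^T y >= c,  y >= 0.

So the dual LP is:
  minimize  12y1 + 6y2 + 12y3 + 10y4
  subject to:
    y1 + y3 + 3y4 >= 5
    y2 + 2y3 + 2y4 >= 2
    y1, y2, y3, y4 >= 0

Solving the primal: x* = (3.3333, 0).
  primal value c^T x* = 16.6667.
Solving the dual: y* = (0, 0, 0, 1.6667).
  dual value b^T y* = 16.6667.
Strong duality: c^T x* = b^T y*. Confirmed.

16.6667


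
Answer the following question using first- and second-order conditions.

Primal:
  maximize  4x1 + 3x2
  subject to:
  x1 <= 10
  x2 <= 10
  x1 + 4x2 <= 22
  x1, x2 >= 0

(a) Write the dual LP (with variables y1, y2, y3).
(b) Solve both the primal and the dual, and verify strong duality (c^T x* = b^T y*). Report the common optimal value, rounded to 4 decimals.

The standard primal-dual pair for 'max c^T x s.t. A x <= b, x >= 0' is:
  Dual:  min b^T y  s.t.  A^T y >= c,  y >= 0.

So the dual LP is:
  minimize  10y1 + 10y2 + 22y3
  subject to:
    y1 + y3 >= 4
    y2 + 4y3 >= 3
    y1, y2, y3 >= 0

Solving the primal: x* = (10, 3).
  primal value c^T x* = 49.
Solving the dual: y* = (3.25, 0, 0.75).
  dual value b^T y* = 49.
Strong duality: c^T x* = b^T y*. Confirmed.

49


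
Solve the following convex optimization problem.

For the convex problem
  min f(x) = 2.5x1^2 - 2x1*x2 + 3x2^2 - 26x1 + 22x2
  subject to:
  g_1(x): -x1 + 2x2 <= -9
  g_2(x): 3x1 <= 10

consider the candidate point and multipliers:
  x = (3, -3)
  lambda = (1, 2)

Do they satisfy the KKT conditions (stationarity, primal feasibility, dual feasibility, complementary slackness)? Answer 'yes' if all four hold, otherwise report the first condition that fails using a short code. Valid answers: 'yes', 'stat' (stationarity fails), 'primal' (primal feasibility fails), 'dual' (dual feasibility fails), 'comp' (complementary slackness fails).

Gradient of f: grad f(x) = Q x + c = (-5, -2)
Constraint values g_i(x) = a_i^T x - b_i:
  g_1((3, -3)) = 0
  g_2((3, -3)) = -1
Stationarity residual: grad f(x) + sum_i lambda_i a_i = (0, 0)
  -> stationarity OK
Primal feasibility (all g_i <= 0): OK
Dual feasibility (all lambda_i >= 0): OK
Complementary slackness (lambda_i * g_i(x) = 0 for all i): FAILS

Verdict: the first failing condition is complementary_slackness -> comp.

comp


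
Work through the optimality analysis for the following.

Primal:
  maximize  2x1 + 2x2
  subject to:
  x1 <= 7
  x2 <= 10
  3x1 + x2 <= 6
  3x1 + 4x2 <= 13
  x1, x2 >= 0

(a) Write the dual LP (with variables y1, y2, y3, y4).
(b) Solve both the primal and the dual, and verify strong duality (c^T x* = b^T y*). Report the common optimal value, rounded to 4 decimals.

The standard primal-dual pair for 'max c^T x s.t. A x <= b, x >= 0' is:
  Dual:  min b^T y  s.t.  A^T y >= c,  y >= 0.

So the dual LP is:
  minimize  7y1 + 10y2 + 6y3 + 13y4
  subject to:
    y1 + 3y3 + 3y4 >= 2
    y2 + y3 + 4y4 >= 2
    y1, y2, y3, y4 >= 0

Solving the primal: x* = (1.2222, 2.3333).
  primal value c^T x* = 7.1111.
Solving the dual: y* = (0, 0, 0.2222, 0.4444).
  dual value b^T y* = 7.1111.
Strong duality: c^T x* = b^T y*. Confirmed.

7.1111


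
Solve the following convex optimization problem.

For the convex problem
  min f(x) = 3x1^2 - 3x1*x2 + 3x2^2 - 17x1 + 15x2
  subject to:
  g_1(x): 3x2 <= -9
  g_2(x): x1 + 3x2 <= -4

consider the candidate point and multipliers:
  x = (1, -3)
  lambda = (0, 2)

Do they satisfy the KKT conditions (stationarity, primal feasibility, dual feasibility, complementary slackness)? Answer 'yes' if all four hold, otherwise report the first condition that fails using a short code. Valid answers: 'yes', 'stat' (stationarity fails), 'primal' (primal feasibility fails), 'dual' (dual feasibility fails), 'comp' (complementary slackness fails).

Gradient of f: grad f(x) = Q x + c = (-2, -6)
Constraint values g_i(x) = a_i^T x - b_i:
  g_1((1, -3)) = 0
  g_2((1, -3)) = -4
Stationarity residual: grad f(x) + sum_i lambda_i a_i = (0, 0)
  -> stationarity OK
Primal feasibility (all g_i <= 0): OK
Dual feasibility (all lambda_i >= 0): OK
Complementary slackness (lambda_i * g_i(x) = 0 for all i): FAILS

Verdict: the first failing condition is complementary_slackness -> comp.

comp


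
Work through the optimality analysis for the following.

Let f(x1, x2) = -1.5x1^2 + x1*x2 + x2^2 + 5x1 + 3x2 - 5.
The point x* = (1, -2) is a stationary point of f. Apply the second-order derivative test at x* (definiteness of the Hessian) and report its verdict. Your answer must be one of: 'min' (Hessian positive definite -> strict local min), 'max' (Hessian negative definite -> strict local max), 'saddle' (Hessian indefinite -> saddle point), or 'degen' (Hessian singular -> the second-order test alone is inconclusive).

Compute the Hessian H = grad^2 f:
  H = [[-3, 1], [1, 2]]
Verify stationarity: grad f(x*) = H x* + g = (0, 0).
Eigenvalues of H: -3.1926, 2.1926.
Eigenvalues have mixed signs, so H is indefinite -> x* is a saddle point.

saddle


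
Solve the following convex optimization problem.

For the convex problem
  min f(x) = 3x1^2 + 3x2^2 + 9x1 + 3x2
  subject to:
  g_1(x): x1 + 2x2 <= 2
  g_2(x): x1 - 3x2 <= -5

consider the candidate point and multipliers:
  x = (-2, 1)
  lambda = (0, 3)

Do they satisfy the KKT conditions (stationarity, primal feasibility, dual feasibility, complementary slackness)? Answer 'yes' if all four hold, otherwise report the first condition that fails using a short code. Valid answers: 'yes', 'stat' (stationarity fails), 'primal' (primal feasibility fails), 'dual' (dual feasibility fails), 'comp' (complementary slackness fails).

Gradient of f: grad f(x) = Q x + c = (-3, 9)
Constraint values g_i(x) = a_i^T x - b_i:
  g_1((-2, 1)) = -2
  g_2((-2, 1)) = 0
Stationarity residual: grad f(x) + sum_i lambda_i a_i = (0, 0)
  -> stationarity OK
Primal feasibility (all g_i <= 0): OK
Dual feasibility (all lambda_i >= 0): OK
Complementary slackness (lambda_i * g_i(x) = 0 for all i): OK

Verdict: yes, KKT holds.

yes


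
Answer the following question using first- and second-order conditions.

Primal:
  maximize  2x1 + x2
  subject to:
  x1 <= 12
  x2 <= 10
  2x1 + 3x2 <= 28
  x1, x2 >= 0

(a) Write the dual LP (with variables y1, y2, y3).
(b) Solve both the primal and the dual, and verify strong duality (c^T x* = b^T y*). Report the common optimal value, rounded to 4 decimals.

The standard primal-dual pair for 'max c^T x s.t. A x <= b, x >= 0' is:
  Dual:  min b^T y  s.t.  A^T y >= c,  y >= 0.

So the dual LP is:
  minimize  12y1 + 10y2 + 28y3
  subject to:
    y1 + 2y3 >= 2
    y2 + 3y3 >= 1
    y1, y2, y3 >= 0

Solving the primal: x* = (12, 1.3333).
  primal value c^T x* = 25.3333.
Solving the dual: y* = (1.3333, 0, 0.3333).
  dual value b^T y* = 25.3333.
Strong duality: c^T x* = b^T y*. Confirmed.

25.3333


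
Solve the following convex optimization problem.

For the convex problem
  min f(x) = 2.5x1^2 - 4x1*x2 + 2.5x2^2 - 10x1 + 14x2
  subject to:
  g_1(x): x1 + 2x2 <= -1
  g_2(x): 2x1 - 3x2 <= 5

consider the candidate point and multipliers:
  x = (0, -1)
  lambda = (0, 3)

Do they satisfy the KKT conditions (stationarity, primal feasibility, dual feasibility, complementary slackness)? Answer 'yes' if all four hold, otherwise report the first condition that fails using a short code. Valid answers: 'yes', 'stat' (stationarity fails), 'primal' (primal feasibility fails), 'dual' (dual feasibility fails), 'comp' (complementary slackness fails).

Gradient of f: grad f(x) = Q x + c = (-6, 9)
Constraint values g_i(x) = a_i^T x - b_i:
  g_1((0, -1)) = -1
  g_2((0, -1)) = -2
Stationarity residual: grad f(x) + sum_i lambda_i a_i = (0, 0)
  -> stationarity OK
Primal feasibility (all g_i <= 0): OK
Dual feasibility (all lambda_i >= 0): OK
Complementary slackness (lambda_i * g_i(x) = 0 for all i): FAILS

Verdict: the first failing condition is complementary_slackness -> comp.

comp


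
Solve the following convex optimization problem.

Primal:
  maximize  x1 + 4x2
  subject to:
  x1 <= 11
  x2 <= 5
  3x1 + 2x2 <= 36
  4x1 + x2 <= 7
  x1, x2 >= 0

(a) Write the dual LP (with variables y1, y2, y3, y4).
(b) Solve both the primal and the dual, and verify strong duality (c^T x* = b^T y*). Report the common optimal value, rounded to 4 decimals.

The standard primal-dual pair for 'max c^T x s.t. A x <= b, x >= 0' is:
  Dual:  min b^T y  s.t.  A^T y >= c,  y >= 0.

So the dual LP is:
  minimize  11y1 + 5y2 + 36y3 + 7y4
  subject to:
    y1 + 3y3 + 4y4 >= 1
    y2 + 2y3 + y4 >= 4
    y1, y2, y3, y4 >= 0

Solving the primal: x* = (0.5, 5).
  primal value c^T x* = 20.5.
Solving the dual: y* = (0, 3.75, 0, 0.25).
  dual value b^T y* = 20.5.
Strong duality: c^T x* = b^T y*. Confirmed.

20.5


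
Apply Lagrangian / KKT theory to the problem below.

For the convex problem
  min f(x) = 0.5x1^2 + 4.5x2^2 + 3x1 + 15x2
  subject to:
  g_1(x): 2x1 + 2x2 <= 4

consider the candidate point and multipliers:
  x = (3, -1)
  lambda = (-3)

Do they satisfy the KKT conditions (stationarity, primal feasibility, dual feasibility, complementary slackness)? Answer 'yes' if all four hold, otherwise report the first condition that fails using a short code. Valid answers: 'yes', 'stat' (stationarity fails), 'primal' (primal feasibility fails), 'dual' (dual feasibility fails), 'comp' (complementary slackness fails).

Gradient of f: grad f(x) = Q x + c = (6, 6)
Constraint values g_i(x) = a_i^T x - b_i:
  g_1((3, -1)) = 0
Stationarity residual: grad f(x) + sum_i lambda_i a_i = (0, 0)
  -> stationarity OK
Primal feasibility (all g_i <= 0): OK
Dual feasibility (all lambda_i >= 0): FAILS
Complementary slackness (lambda_i * g_i(x) = 0 for all i): OK

Verdict: the first failing condition is dual_feasibility -> dual.

dual


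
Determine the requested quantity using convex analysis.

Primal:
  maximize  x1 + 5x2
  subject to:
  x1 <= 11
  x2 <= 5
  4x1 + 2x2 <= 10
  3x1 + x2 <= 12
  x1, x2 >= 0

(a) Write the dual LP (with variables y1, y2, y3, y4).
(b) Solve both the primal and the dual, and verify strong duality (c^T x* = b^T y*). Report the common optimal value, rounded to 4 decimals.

The standard primal-dual pair for 'max c^T x s.t. A x <= b, x >= 0' is:
  Dual:  min b^T y  s.t.  A^T y >= c,  y >= 0.

So the dual LP is:
  minimize  11y1 + 5y2 + 10y3 + 12y4
  subject to:
    y1 + 4y3 + 3y4 >= 1
    y2 + 2y3 + y4 >= 5
    y1, y2, y3, y4 >= 0

Solving the primal: x* = (0, 5).
  primal value c^T x* = 25.
Solving the dual: y* = (0, 4.5, 0.25, 0).
  dual value b^T y* = 25.
Strong duality: c^T x* = b^T y*. Confirmed.

25


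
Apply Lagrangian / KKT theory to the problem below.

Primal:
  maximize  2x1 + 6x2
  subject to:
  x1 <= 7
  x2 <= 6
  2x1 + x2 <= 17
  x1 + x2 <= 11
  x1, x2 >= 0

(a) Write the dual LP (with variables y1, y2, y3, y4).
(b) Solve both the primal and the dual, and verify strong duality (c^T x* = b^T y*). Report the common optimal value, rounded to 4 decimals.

The standard primal-dual pair for 'max c^T x s.t. A x <= b, x >= 0' is:
  Dual:  min b^T y  s.t.  A^T y >= c,  y >= 0.

So the dual LP is:
  minimize  7y1 + 6y2 + 17y3 + 11y4
  subject to:
    y1 + 2y3 + y4 >= 2
    y2 + y3 + y4 >= 6
    y1, y2, y3, y4 >= 0

Solving the primal: x* = (5, 6).
  primal value c^T x* = 46.
Solving the dual: y* = (0, 4, 0, 2).
  dual value b^T y* = 46.
Strong duality: c^T x* = b^T y*. Confirmed.

46


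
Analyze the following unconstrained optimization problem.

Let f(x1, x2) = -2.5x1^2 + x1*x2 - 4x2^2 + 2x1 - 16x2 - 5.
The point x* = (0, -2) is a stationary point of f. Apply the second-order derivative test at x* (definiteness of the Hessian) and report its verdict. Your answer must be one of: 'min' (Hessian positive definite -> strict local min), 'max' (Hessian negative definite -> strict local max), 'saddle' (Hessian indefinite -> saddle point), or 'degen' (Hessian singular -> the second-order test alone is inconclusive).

Compute the Hessian H = grad^2 f:
  H = [[-5, 1], [1, -8]]
Verify stationarity: grad f(x*) = H x* + g = (0, 0).
Eigenvalues of H: -8.3028, -4.6972.
Both eigenvalues < 0, so H is negative definite -> x* is a strict local max.

max


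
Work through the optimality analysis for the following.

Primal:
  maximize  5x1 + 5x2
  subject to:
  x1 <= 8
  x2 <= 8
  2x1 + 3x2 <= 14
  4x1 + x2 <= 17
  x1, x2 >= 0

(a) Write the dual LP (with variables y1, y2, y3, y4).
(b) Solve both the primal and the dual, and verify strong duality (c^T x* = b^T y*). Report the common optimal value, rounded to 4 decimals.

The standard primal-dual pair for 'max c^T x s.t. A x <= b, x >= 0' is:
  Dual:  min b^T y  s.t.  A^T y >= c,  y >= 0.

So the dual LP is:
  minimize  8y1 + 8y2 + 14y3 + 17y4
  subject to:
    y1 + 2y3 + 4y4 >= 5
    y2 + 3y3 + y4 >= 5
    y1, y2, y3, y4 >= 0

Solving the primal: x* = (3.7, 2.2).
  primal value c^T x* = 29.5.
Solving the dual: y* = (0, 0, 1.5, 0.5).
  dual value b^T y* = 29.5.
Strong duality: c^T x* = b^T y*. Confirmed.

29.5


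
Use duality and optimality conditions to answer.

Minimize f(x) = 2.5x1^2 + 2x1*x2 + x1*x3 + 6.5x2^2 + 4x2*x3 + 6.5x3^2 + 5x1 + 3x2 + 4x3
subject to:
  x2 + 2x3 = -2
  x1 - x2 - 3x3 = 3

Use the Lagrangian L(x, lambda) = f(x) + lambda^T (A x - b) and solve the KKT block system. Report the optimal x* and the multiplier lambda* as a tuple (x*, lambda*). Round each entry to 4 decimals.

Form the Lagrangian:
  L(x, lambda) = (1/2) x^T Q x + c^T x + lambda^T (A x - b)
Stationarity (grad_x L = 0): Q x + c + A^T lambda = 0.
Primal feasibility: A x = b.

This gives the KKT block system:
  [ Q   A^T ] [ x     ]   [-c ]
  [ A    0  ] [ lambda ] = [ b ]

Solving the linear system:
  x*      = (0.0625, -0.125, -0.9375)
  lambda* = (-1.875, -4.125)
  f(x*)   = 2.4063

x* = (0.0625, -0.125, -0.9375), lambda* = (-1.875, -4.125)


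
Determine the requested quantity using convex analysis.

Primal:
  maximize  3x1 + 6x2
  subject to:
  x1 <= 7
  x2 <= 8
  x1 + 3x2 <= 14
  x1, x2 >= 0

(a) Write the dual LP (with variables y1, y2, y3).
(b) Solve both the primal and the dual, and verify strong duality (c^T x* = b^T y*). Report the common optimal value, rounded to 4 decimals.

The standard primal-dual pair for 'max c^T x s.t. A x <= b, x >= 0' is:
  Dual:  min b^T y  s.t.  A^T y >= c,  y >= 0.

So the dual LP is:
  minimize  7y1 + 8y2 + 14y3
  subject to:
    y1 + y3 >= 3
    y2 + 3y3 >= 6
    y1, y2, y3 >= 0

Solving the primal: x* = (7, 2.3333).
  primal value c^T x* = 35.
Solving the dual: y* = (1, 0, 2).
  dual value b^T y* = 35.
Strong duality: c^T x* = b^T y*. Confirmed.

35


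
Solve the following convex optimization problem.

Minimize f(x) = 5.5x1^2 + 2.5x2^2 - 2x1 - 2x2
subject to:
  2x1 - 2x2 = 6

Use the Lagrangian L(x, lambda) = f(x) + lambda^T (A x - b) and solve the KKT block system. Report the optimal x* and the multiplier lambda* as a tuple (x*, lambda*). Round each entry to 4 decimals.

Form the Lagrangian:
  L(x, lambda) = (1/2) x^T Q x + c^T x + lambda^T (A x - b)
Stationarity (grad_x L = 0): Q x + c + A^T lambda = 0.
Primal feasibility: A x = b.

This gives the KKT block system:
  [ Q   A^T ] [ x     ]   [-c ]
  [ A    0  ] [ lambda ] = [ b ]

Solving the linear system:
  x*      = (1.1875, -1.8125)
  lambda* = (-5.5312)
  f(x*)   = 17.2188

x* = (1.1875, -1.8125), lambda* = (-5.5312)


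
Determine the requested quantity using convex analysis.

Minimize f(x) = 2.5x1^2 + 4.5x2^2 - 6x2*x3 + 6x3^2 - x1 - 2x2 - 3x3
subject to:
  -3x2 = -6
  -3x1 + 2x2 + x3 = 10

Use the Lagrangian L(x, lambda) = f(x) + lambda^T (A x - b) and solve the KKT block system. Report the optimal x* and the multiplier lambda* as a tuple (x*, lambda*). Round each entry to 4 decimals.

Form the Lagrangian:
  L(x, lambda) = (1/2) x^T Q x + c^T x + lambda^T (A x - b)
Stationarity (grad_x L = 0): Q x + c + A^T lambda = 0.
Primal feasibility: A x = b.

This gives the KKT block system:
  [ Q   A^T ] [ x     ]   [-c ]
  [ A    0  ] [ lambda ] = [ b ]

Solving the linear system:
  x*      = (-1.5044, 2, 1.4867)
  lambda* = (0.4661, -2.8407)
  f(x*)   = 12.1239

x* = (-1.5044, 2, 1.4867), lambda* = (0.4661, -2.8407)


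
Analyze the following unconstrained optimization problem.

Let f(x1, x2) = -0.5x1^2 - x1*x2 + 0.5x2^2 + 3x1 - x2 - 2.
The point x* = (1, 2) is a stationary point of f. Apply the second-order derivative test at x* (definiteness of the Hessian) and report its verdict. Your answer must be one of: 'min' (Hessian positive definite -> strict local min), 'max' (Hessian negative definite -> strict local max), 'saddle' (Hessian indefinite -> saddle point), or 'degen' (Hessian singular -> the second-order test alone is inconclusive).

Compute the Hessian H = grad^2 f:
  H = [[-1, -1], [-1, 1]]
Verify stationarity: grad f(x*) = H x* + g = (0, 0).
Eigenvalues of H: -1.4142, 1.4142.
Eigenvalues have mixed signs, so H is indefinite -> x* is a saddle point.

saddle


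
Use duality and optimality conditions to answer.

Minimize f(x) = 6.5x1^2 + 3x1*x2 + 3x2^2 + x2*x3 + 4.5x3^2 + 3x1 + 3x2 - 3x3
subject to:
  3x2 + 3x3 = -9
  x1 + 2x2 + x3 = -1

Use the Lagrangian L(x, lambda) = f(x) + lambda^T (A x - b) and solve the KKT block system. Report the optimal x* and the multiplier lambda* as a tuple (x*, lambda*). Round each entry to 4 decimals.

Form the Lagrangian:
  L(x, lambda) = (1/2) x^T Q x + c^T x + lambda^T (A x - b)
Stationarity (grad_x L = 0): Q x + c + A^T lambda = 0.
Primal feasibility: A x = b.

This gives the KKT block system:
  [ Q   A^T ] [ x     ]   [-c ]
  [ A    0  ] [ lambda ] = [ b ]

Solving the linear system:
  x*      = (2.35, -0.35, -2.65)
  lambda* = (19.9, -32.5)
  f(x*)   = 80.275

x* = (2.35, -0.35, -2.65), lambda* = (19.9, -32.5)


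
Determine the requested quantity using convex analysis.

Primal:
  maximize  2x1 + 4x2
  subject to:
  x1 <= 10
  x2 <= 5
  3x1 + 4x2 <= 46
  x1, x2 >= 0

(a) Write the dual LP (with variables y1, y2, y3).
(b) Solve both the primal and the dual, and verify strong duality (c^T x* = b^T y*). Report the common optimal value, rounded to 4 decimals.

The standard primal-dual pair for 'max c^T x s.t. A x <= b, x >= 0' is:
  Dual:  min b^T y  s.t.  A^T y >= c,  y >= 0.

So the dual LP is:
  minimize  10y1 + 5y2 + 46y3
  subject to:
    y1 + 3y3 >= 2
    y2 + 4y3 >= 4
    y1, y2, y3 >= 0

Solving the primal: x* = (8.6667, 5).
  primal value c^T x* = 37.3333.
Solving the dual: y* = (0, 1.3333, 0.6667).
  dual value b^T y* = 37.3333.
Strong duality: c^T x* = b^T y*. Confirmed.

37.3333


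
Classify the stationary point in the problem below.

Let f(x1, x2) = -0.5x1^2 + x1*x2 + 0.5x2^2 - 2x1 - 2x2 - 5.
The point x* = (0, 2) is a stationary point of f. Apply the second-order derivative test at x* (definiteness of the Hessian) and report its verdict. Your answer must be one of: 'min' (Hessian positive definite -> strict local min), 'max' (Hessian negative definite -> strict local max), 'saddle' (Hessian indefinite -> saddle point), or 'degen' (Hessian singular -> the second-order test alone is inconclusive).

Compute the Hessian H = grad^2 f:
  H = [[-1, 1], [1, 1]]
Verify stationarity: grad f(x*) = H x* + g = (0, 0).
Eigenvalues of H: -1.4142, 1.4142.
Eigenvalues have mixed signs, so H is indefinite -> x* is a saddle point.

saddle


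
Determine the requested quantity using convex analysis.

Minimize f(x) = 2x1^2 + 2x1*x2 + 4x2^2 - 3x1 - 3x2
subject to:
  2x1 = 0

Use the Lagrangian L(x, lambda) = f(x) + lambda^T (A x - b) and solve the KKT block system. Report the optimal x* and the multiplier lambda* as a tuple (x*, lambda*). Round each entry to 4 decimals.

Form the Lagrangian:
  L(x, lambda) = (1/2) x^T Q x + c^T x + lambda^T (A x - b)
Stationarity (grad_x L = 0): Q x + c + A^T lambda = 0.
Primal feasibility: A x = b.

This gives the KKT block system:
  [ Q   A^T ] [ x     ]   [-c ]
  [ A    0  ] [ lambda ] = [ b ]

Solving the linear system:
  x*      = (0, 0.375)
  lambda* = (1.125)
  f(x*)   = -0.5625

x* = (0, 0.375), lambda* = (1.125)


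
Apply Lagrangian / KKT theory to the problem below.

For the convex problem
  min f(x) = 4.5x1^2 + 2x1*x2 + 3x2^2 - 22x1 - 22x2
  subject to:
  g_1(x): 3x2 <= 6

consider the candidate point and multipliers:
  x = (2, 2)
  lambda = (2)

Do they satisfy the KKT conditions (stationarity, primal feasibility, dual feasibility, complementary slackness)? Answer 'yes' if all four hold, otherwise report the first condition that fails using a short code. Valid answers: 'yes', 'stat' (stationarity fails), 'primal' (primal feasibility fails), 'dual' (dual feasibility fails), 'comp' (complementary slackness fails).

Gradient of f: grad f(x) = Q x + c = (0, -6)
Constraint values g_i(x) = a_i^T x - b_i:
  g_1((2, 2)) = 0
Stationarity residual: grad f(x) + sum_i lambda_i a_i = (0, 0)
  -> stationarity OK
Primal feasibility (all g_i <= 0): OK
Dual feasibility (all lambda_i >= 0): OK
Complementary slackness (lambda_i * g_i(x) = 0 for all i): OK

Verdict: yes, KKT holds.

yes


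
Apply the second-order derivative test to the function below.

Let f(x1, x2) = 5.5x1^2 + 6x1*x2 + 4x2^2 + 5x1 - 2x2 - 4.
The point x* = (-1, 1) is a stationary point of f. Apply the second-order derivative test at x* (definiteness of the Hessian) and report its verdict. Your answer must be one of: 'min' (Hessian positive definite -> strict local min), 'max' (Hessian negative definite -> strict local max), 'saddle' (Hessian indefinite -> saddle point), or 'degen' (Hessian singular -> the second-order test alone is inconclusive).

Compute the Hessian H = grad^2 f:
  H = [[11, 6], [6, 8]]
Verify stationarity: grad f(x*) = H x* + g = (0, 0).
Eigenvalues of H: 3.3153, 15.6847.
Both eigenvalues > 0, so H is positive definite -> x* is a strict local min.

min


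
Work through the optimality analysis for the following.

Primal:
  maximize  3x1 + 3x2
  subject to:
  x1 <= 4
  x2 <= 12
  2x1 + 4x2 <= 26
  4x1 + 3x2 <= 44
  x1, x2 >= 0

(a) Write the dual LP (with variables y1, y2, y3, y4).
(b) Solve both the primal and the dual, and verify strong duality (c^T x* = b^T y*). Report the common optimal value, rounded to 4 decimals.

The standard primal-dual pair for 'max c^T x s.t. A x <= b, x >= 0' is:
  Dual:  min b^T y  s.t.  A^T y >= c,  y >= 0.

So the dual LP is:
  minimize  4y1 + 12y2 + 26y3 + 44y4
  subject to:
    y1 + 2y3 + 4y4 >= 3
    y2 + 4y3 + 3y4 >= 3
    y1, y2, y3, y4 >= 0

Solving the primal: x* = (4, 4.5).
  primal value c^T x* = 25.5.
Solving the dual: y* = (1.5, 0, 0.75, 0).
  dual value b^T y* = 25.5.
Strong duality: c^T x* = b^T y*. Confirmed.

25.5


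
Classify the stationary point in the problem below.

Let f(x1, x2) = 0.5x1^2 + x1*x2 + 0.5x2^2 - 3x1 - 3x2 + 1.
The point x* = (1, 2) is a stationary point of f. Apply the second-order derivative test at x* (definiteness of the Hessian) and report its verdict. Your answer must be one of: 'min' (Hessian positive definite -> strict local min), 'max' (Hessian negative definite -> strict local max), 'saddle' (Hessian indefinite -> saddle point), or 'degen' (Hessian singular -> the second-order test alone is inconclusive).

Compute the Hessian H = grad^2 f:
  H = [[1, 1], [1, 1]]
Verify stationarity: grad f(x*) = H x* + g = (0, 0).
Eigenvalues of H: 0, 2.
H has a zero eigenvalue (singular; positive semidefinite but not definite), so H is neither positive definite, negative definite, nor indefinite. The second-order test alone is inconclusive -> degen.
(Indeed, f is constant along the null direction of H through x*, so x* is not a strict local extremum.)

degen


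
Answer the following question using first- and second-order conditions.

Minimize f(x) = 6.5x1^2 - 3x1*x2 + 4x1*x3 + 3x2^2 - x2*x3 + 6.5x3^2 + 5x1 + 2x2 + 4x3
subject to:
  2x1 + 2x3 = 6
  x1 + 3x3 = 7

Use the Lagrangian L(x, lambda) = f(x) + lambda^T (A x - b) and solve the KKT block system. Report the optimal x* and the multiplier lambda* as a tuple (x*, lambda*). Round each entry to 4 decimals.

Form the Lagrangian:
  L(x, lambda) = (1/2) x^T Q x + c^T x + lambda^T (A x - b)
Stationarity (grad_x L = 0): Q x + c + A^T lambda = 0.
Primal feasibility: A x = b.

This gives the KKT block system:
  [ Q   A^T ] [ x     ]   [-c ]
  [ A    0  ] [ lambda ] = [ b ]

Solving the linear system:
  x*      = (1, 0.5, 2)
  lambda* = (-10, -4.5)
  f(x*)   = 52.75

x* = (1, 0.5, 2), lambda* = (-10, -4.5)


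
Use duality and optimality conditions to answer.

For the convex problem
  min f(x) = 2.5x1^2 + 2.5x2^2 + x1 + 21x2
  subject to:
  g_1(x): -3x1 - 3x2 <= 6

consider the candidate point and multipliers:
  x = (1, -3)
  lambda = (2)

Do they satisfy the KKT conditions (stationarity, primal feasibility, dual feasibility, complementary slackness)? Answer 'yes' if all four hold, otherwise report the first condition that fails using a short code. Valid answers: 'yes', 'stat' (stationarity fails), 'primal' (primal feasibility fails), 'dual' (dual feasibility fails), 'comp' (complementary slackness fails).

Gradient of f: grad f(x) = Q x + c = (6, 6)
Constraint values g_i(x) = a_i^T x - b_i:
  g_1((1, -3)) = 0
Stationarity residual: grad f(x) + sum_i lambda_i a_i = (0, 0)
  -> stationarity OK
Primal feasibility (all g_i <= 0): OK
Dual feasibility (all lambda_i >= 0): OK
Complementary slackness (lambda_i * g_i(x) = 0 for all i): OK

Verdict: yes, KKT holds.

yes


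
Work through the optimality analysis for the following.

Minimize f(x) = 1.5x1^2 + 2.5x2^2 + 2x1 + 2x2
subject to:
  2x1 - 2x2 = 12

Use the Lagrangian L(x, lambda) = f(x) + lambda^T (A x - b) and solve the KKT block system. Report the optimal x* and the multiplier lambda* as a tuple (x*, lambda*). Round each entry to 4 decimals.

Form the Lagrangian:
  L(x, lambda) = (1/2) x^T Q x + c^T x + lambda^T (A x - b)
Stationarity (grad_x L = 0): Q x + c + A^T lambda = 0.
Primal feasibility: A x = b.

This gives the KKT block system:
  [ Q   A^T ] [ x     ]   [-c ]
  [ A    0  ] [ lambda ] = [ b ]

Solving the linear system:
  x*      = (3.25, -2.75)
  lambda* = (-5.875)
  f(x*)   = 35.75

x* = (3.25, -2.75), lambda* = (-5.875)


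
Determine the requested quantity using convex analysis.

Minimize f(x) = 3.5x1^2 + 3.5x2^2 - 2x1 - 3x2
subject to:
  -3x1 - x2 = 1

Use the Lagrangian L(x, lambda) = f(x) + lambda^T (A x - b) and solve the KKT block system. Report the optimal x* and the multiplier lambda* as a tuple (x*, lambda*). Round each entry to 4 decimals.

Form the Lagrangian:
  L(x, lambda) = (1/2) x^T Q x + c^T x + lambda^T (A x - b)
Stationarity (grad_x L = 0): Q x + c + A^T lambda = 0.
Primal feasibility: A x = b.

This gives the KKT block system:
  [ Q   A^T ] [ x     ]   [-c ]
  [ A    0  ] [ lambda ] = [ b ]

Solving the linear system:
  x*      = (-0.4, 0.2)
  lambda* = (-1.6)
  f(x*)   = 0.9

x* = (-0.4, 0.2), lambda* = (-1.6)


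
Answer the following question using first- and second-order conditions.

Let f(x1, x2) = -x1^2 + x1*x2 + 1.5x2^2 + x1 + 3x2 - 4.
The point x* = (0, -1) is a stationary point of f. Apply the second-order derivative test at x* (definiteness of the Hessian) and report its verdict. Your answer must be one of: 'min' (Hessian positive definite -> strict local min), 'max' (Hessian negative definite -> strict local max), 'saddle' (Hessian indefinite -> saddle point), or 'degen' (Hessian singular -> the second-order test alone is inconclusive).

Compute the Hessian H = grad^2 f:
  H = [[-2, 1], [1, 3]]
Verify stationarity: grad f(x*) = H x* + g = (0, 0).
Eigenvalues of H: -2.1926, 3.1926.
Eigenvalues have mixed signs, so H is indefinite -> x* is a saddle point.

saddle


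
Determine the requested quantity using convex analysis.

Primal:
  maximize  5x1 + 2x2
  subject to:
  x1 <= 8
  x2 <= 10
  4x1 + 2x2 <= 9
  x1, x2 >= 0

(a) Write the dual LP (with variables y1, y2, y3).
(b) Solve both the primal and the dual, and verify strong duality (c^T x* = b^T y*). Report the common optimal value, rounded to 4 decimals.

The standard primal-dual pair for 'max c^T x s.t. A x <= b, x >= 0' is:
  Dual:  min b^T y  s.t.  A^T y >= c,  y >= 0.

So the dual LP is:
  minimize  8y1 + 10y2 + 9y3
  subject to:
    y1 + 4y3 >= 5
    y2 + 2y3 >= 2
    y1, y2, y3 >= 0

Solving the primal: x* = (2.25, 0).
  primal value c^T x* = 11.25.
Solving the dual: y* = (0, 0, 1.25).
  dual value b^T y* = 11.25.
Strong duality: c^T x* = b^T y*. Confirmed.

11.25


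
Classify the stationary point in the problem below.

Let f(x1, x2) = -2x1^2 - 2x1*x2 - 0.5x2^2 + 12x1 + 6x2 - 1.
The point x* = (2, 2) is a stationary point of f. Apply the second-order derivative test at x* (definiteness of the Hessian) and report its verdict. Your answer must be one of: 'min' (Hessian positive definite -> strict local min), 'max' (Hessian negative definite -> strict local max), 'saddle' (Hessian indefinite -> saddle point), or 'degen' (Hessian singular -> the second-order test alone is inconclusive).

Compute the Hessian H = grad^2 f:
  H = [[-4, -2], [-2, -1]]
Verify stationarity: grad f(x*) = H x* + g = (0, 0).
Eigenvalues of H: -5, 0.
H has a zero eigenvalue (singular; negative semidefinite but not definite), so H is neither positive definite, negative definite, nor indefinite. The second-order test alone is inconclusive -> degen.
(Indeed, f is constant along the null direction of H through x*, so x* is not a strict local extremum.)

degen
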